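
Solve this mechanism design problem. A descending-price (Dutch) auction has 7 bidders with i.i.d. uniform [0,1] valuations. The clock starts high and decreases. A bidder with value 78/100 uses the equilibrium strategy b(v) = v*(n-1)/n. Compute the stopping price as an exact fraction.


Step 1: Dutch auctions are strategically equivalent to first-price auctions
Step 2: The equilibrium bid is b(v) = v*(n-1)/n
Step 3: b = 39/50 * 6/7
Step 4: b = 117/175

117/175


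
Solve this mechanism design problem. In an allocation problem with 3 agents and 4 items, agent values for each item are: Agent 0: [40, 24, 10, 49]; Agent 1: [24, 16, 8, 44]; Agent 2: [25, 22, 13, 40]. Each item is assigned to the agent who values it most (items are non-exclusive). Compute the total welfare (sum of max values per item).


Step 1: For each item, find the maximum value among all agents.
Step 2: Item 0 -> Agent 0 (value 40)
Step 3: Item 1 -> Agent 0 (value 24)
Step 4: Item 2 -> Agent 2 (value 13)
Step 5: Item 3 -> Agent 0 (value 49)
Step 6: Total welfare = 40 + 24 + 13 + 49 = 126

126


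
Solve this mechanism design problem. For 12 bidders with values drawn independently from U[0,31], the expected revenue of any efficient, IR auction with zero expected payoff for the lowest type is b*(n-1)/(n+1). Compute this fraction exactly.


Step 1: By Revenue Equivalence, expected revenue = b*(n-1)/(n+1)
Step 2: Substituting n = 12, b = 31
Step 3: Revenue = 31*(12-1)/(12+1) = 31*11/13
Step 4: Revenue = 341/13

341/13


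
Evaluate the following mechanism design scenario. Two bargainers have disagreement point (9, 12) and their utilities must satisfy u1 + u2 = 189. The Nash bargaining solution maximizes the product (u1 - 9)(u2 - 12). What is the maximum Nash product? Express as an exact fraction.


Step 1: The Nash solution splits surplus symmetrically above the disagreement point
Step 2: u1 = (total + d1 - d2)/2 = (189 + 9 - 12)/2 = 93
Step 3: u2 = (total - d1 + d2)/2 = (189 - 9 + 12)/2 = 96
Step 4: Nash product = (93 - 9) * (96 - 12)
Step 5: = 84 * 84 = 7056

7056


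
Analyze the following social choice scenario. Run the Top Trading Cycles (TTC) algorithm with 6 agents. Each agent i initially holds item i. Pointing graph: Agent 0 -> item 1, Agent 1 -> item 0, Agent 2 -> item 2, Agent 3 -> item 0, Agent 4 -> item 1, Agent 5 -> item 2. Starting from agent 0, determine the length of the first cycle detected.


Step 1: Trace the pointer graph from agent 0: 0 -> 1 -> 0
Step 2: A cycle is detected when we revisit agent 0
Step 3: The cycle is: 0 -> 1 -> 0
Step 4: Cycle length = 2

2


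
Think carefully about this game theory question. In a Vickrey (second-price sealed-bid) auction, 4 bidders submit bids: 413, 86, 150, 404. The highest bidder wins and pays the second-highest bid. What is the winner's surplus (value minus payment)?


Step 1: Sort bids in descending order: 413, 404, 150, 86
Step 2: The winning bid is the highest: 413
Step 3: The payment equals the second-highest bid: 404
Step 4: Surplus = winner's bid - payment = 413 - 404 = 9

9


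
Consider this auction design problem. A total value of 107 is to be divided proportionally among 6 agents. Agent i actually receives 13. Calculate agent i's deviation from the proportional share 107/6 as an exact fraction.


Step 1: Proportional share = 107/6
Step 2: Agent's actual allocation = 13
Step 3: Excess = 13 - 107/6 = -29/6

-29/6


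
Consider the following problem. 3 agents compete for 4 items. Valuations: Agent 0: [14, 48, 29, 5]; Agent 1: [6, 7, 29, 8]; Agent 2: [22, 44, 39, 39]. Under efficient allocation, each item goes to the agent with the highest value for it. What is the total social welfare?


Step 1: For each item, find the maximum value among all agents.
Step 2: Item 0 -> Agent 2 (value 22)
Step 3: Item 1 -> Agent 0 (value 48)
Step 4: Item 2 -> Agent 2 (value 39)
Step 5: Item 3 -> Agent 2 (value 39)
Step 6: Total welfare = 22 + 48 + 39 + 39 = 148

148


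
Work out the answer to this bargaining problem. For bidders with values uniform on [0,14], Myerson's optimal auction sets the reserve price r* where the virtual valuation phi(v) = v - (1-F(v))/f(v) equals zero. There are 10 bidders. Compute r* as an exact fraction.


Step 1: For U[0,14], F(v) = v/14 and f(v) = 1/14
Step 2: phi(v) = v - (1 - v/14)/(1/14) = v - (14 - v) = 2v - 14
Step 3: Set phi(r*) = 0: 2r* - 14 = 0
Step 4: r* = 14/2 = 7 (the number of bidders n = 10 does not enter)

7


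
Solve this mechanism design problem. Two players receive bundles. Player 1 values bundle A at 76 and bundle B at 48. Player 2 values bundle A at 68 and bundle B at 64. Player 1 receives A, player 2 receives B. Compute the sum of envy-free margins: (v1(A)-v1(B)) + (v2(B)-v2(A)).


Step 1: Player 1's margin = v1(A) - v1(B) = 76 - 48 = 28
Step 2: Player 2's margin = v2(B) - v2(A) = 64 - 68 = -4
Step 3: Total margin = 28 + -4 = 24

24


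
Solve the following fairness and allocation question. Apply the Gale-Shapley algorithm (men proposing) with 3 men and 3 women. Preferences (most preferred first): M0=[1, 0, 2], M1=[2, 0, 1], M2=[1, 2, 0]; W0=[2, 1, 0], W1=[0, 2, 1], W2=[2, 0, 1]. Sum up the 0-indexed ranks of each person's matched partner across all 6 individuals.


Step 1: Run Gale-Shapley (men propose, women hold best offer):
  M0 proposes to W1; she accepts
  M1 proposes to W2; she accepts
  M2 proposes to W1; rejected
  M2 proposes to W2; she switches from M1
  M1 proposes to W0; she accepts
Step 2: Final matching: W0-M1, W1-M0, W2-M2
Step 3: 0-indexed ranks (man's rank of his match, then woman's): 1 + 1 + 0 + 0 + 1 + 0
Step 4: Total rank sum = 3

3


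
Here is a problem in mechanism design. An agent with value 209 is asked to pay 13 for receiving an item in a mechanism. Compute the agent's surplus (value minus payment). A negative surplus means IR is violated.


Step 1: Surplus = value - payment = 209 - 13 = 196
Step 2: IR is satisfied (surplus >= 0)

196


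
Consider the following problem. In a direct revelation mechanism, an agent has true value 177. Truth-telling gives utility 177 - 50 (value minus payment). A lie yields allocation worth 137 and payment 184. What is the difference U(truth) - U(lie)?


Step 1: U(truth) = value - payment = 177 - 50 = 127
Step 2: U(lie) = allocation - payment = 137 - 184 = -47
Step 3: IC gap = 127 - (-47) = 174

174


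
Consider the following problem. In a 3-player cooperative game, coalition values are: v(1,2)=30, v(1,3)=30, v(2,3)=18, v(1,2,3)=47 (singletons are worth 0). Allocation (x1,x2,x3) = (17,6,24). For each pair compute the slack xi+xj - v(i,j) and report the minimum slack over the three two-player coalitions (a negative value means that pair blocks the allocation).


Step 1: Slack for coalition (1,2): x1+x2 - v12 = 23 - 30 = -7
Step 2: Slack for coalition (1,3): x1+x3 - v13 = 41 - 30 = 11
Step 3: Slack for coalition (2,3): x2+x3 - v23 = 30 - 18 = 12
Step 4: Minimum slack = min(-7, 11, 12) = -7, attained by (1,2); coalition (1,2) can block (slack < 0), so the allocation is not in the core

-7


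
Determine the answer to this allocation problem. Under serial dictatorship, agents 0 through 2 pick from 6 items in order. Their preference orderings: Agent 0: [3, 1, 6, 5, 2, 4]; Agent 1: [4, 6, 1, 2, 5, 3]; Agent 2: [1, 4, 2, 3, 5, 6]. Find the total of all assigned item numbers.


Step 1: Agent 0 picks item 3
Step 2: Agent 1 picks item 4
Step 3: Agent 2 picks item 1
Step 4: Sum = 3 + 4 + 1 = 8

8


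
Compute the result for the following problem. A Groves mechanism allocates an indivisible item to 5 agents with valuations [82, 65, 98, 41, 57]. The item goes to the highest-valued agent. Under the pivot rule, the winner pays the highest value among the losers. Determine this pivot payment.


Step 1: The efficient winner is agent 2 with value 98
Step 2: Other agents' values: [82, 65, 41, 57]
Step 3: Pivot payment = max(others) = 82
Step 4: The winner pays 82

82


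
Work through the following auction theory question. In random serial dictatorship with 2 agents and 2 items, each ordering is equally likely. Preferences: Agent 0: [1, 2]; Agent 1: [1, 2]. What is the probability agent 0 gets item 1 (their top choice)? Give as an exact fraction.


Step 1: Agent 0 wants item 1
Step 2: There are 2 possible orderings of agents
Step 3: In 1 orderings, agent 0 gets item 1
Step 4: Probability = 1/2

1/2


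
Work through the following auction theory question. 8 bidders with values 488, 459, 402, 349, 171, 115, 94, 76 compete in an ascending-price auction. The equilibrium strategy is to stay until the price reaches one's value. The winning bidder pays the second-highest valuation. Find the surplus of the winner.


Step 1: Identify the highest value: 488
Step 2: Identify the second-highest value: 459
Step 3: The final price = second-highest value = 459
Step 4: Surplus = 488 - 459 = 29

29


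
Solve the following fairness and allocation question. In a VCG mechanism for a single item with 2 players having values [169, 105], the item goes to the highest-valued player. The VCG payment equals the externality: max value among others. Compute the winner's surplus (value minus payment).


Step 1: The winner is the agent with the highest value: agent 0 with value 169
Step 2: Values of other agents: [105]
Step 3: VCG payment = max of others' values = 105
Step 4: Surplus = 169 - 105 = 64

64


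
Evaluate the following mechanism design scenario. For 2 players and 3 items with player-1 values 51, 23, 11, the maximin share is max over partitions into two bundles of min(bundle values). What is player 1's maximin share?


Step 1: Item values = 51, 23, 11
Step 2: Enumerate all 2-bundle partitions and take the smaller bundle:
  Partition 1: {51} vs {23,11} -> bundles 51, 34; min = 34
  Partition 2: {23} vs {51,11} -> bundles 23, 62; min = 23
  Partition 3: {11} vs {51,23} -> bundles 11, 74; min = 11
Step 3: MMS = max(34, 23, 11) = 34

34


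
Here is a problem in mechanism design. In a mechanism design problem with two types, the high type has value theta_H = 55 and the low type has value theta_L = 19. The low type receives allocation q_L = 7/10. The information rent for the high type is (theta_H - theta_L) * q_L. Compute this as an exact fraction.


Step 1: theta_H - theta_L = 55 - 19 = 36
Step 2: Information rent = (theta_H - theta_L) * q_L
Step 3: = 36 * 7/10
Step 4: = 126/5

126/5


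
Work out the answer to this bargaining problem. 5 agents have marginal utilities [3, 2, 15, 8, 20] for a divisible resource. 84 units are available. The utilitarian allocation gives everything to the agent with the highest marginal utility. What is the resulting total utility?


Step 1: The marginal utilities are [3, 2, 15, 8, 20]
Step 2: The highest marginal utility is 20
Step 3: All 84 units go to that agent
Step 4: Total utility = 20 * 84 = 1680

1680


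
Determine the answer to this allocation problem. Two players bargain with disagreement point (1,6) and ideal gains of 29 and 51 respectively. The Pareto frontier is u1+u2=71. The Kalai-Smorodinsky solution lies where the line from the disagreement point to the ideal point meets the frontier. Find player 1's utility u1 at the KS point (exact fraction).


Step 1: At the KS point, (u1-d1)/r1 = (u2-d2)/r2 = t and u1+u2 = 71
Step 2: u1 = d1 + r1*t and u2 = d2 + r2*t, so (d1 + r1*t) + (d2 + r2*t) = 71
Step 3: t = (71 - 1 - 6)/(29 + 51) = 64/80 = 4/5
Step 4: u1 = d1 + r1*t = 1 + 29 * 4/5 = 121/5
Step 5: (Check: u2 = d2 + r2*t = 234/5; u1+u2 = 121/5 + 234/5 = 71, on the frontier.)

121/5


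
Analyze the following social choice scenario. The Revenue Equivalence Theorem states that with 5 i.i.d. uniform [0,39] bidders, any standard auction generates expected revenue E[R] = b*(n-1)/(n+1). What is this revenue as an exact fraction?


Step 1: By Revenue Equivalence, expected revenue = b*(n-1)/(n+1)
Step 2: Substituting n = 5, b = 39
Step 3: Revenue = 39*(5-1)/(5+1) = 39*4/6
Step 4: Revenue = 156/6 = 26

26


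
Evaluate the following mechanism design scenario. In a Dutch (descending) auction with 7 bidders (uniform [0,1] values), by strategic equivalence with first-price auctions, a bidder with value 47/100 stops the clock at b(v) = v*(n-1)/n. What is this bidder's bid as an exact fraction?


Step 1: Dutch auctions are strategically equivalent to first-price auctions
Step 2: The equilibrium bid is b(v) = v*(n-1)/n
Step 3: b = 47/100 * 6/7
Step 4: b = 141/350

141/350


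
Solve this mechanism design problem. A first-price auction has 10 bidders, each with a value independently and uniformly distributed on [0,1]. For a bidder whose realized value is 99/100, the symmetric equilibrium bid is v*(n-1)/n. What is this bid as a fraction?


Step 1: The symmetric BNE bidding function is b(v) = v * (n-1) / n
Step 2: Substitute v = 99/100 and n = 10
Step 3: b = 99/100 * 9/10
Step 4: b = 891/1000

891/1000


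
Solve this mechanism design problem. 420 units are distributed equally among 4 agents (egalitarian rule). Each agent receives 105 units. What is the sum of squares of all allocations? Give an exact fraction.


Step 1: Each agent's share = 420/4 = 105
Step 2: Square of each share = (105)^2 = 11025
Step 3: Sum of squares = 4 * 11025 = 44100

44100


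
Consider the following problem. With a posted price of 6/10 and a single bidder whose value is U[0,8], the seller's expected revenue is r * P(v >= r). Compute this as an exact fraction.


Step 1: Posted price r = 3/5, value support [0,8]
Step 2: P(v >= r) = (8 - 3/5)/8 = 37/40
Step 3: Expected revenue = r * P(v >= r) = 3/5 * 37/40
Step 4: Revenue = 111/200

111/200


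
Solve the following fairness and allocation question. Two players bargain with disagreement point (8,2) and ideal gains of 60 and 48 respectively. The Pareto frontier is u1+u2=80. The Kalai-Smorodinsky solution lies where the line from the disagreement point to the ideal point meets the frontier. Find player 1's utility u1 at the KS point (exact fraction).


Step 1: At the KS point, (u1-d1)/r1 = (u2-d2)/r2 = t and u1+u2 = 80
Step 2: u1 = d1 + r1*t and u2 = d2 + r2*t, so (d1 + r1*t) + (d2 + r2*t) = 80
Step 3: t = (80 - 8 - 2)/(60 + 48) = 70/108 = 35/54
Step 4: u1 = d1 + r1*t = 8 + 60 * 35/54 = 422/9
Step 5: (Check: u2 = d2 + r2*t = 298/9; u1+u2 = 422/9 + 298/9 = 80, on the frontier.)

422/9


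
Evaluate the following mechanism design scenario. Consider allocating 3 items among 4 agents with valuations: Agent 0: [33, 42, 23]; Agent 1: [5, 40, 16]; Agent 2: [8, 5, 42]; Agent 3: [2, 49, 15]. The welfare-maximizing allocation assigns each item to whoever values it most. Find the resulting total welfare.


Step 1: For each item, find the maximum value among all agents.
Step 2: Item 0 -> Agent 0 (value 33)
Step 3: Item 1 -> Agent 3 (value 49)
Step 4: Item 2 -> Agent 2 (value 42)
Step 5: Total welfare = 33 + 49 + 42 = 124

124


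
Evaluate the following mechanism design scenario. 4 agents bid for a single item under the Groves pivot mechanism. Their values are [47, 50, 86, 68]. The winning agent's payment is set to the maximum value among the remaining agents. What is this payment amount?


Step 1: The efficient winner is agent 2 with value 86
Step 2: Other agents' values: [47, 50, 68]
Step 3: Pivot payment = max(others) = 68
Step 4: The winner pays 68

68


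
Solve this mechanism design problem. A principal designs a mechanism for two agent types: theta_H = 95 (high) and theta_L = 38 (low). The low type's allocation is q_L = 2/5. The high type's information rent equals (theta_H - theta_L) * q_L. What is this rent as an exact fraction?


Step 1: theta_H - theta_L = 95 - 38 = 57
Step 2: Information rent = (theta_H - theta_L) * q_L
Step 3: = 57 * 2/5
Step 4: = 114/5

114/5


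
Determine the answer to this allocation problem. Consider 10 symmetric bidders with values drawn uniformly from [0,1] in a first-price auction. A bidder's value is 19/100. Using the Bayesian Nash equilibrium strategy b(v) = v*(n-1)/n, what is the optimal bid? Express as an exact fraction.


Step 1: The symmetric BNE bidding function is b(v) = v * (n-1) / n
Step 2: Substitute v = 19/100 and n = 10
Step 3: b = 19/100 * 9/10
Step 4: b = 171/1000

171/1000


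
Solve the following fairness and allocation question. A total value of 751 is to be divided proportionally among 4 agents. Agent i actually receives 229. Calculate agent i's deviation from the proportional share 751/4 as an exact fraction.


Step 1: Proportional share = 751/4
Step 2: Agent's actual allocation = 229
Step 3: Excess = 229 - 751/4 = 165/4

165/4


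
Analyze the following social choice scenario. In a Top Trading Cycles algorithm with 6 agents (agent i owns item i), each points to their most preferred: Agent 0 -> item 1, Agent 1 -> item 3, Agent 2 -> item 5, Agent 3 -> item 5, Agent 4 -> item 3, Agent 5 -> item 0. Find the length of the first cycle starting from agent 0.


Step 1: Trace the pointer graph from agent 0: 0 -> 1 -> 3 -> 5 -> 0
Step 2: A cycle is detected when we revisit agent 0
Step 3: The cycle is: 0 -> 1 -> 3 -> 5 -> 0
Step 4: Cycle length = 4

4


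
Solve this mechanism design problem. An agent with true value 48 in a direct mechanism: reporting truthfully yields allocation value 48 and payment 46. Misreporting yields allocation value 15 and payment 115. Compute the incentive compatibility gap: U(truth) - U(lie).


Step 1: U(truth) = value - payment = 48 - 46 = 2
Step 2: U(lie) = allocation - payment = 15 - 115 = -100
Step 3: IC gap = 2 - (-100) = 102

102


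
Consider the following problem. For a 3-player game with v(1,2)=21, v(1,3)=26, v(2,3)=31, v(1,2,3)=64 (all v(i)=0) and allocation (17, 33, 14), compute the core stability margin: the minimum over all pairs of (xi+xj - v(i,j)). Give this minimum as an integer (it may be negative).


Step 1: Slack for coalition (1,2): x1+x2 - v12 = 50 - 21 = 29
Step 2: Slack for coalition (1,3): x1+x3 - v13 = 31 - 26 = 5
Step 3: Slack for coalition (2,3): x2+x3 - v23 = 47 - 31 = 16
Step 4: Minimum slack = min(29, 5, 16) = 5, attained by (1,3); no pair can gain by deviating, so the allocation is in the core

5


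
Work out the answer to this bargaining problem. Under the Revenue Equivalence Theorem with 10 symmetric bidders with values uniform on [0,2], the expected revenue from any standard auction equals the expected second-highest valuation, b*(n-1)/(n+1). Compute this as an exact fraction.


Step 1: By Revenue Equivalence, expected revenue = b*(n-1)/(n+1)
Step 2: Substituting n = 10, b = 2
Step 3: Revenue = 2*(10-1)/(10+1) = 2*9/11
Step 4: Revenue = 18/11

18/11


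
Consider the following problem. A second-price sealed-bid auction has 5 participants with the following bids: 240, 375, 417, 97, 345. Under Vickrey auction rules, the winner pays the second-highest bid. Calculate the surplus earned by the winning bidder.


Step 1: Sort bids in descending order: 417, 375, 345, 240, 97
Step 2: The winning bid is the highest: 417
Step 3: The payment equals the second-highest bid: 375
Step 4: Surplus = winner's bid - payment = 417 - 375 = 42

42


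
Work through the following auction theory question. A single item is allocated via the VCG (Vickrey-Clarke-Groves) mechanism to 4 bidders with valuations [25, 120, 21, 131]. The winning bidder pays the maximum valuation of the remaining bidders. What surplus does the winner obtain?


Step 1: The winner is the agent with the highest value: agent 3 with value 131
Step 2: Values of other agents: [25, 120, 21]
Step 3: VCG payment = max of others' values = 120
Step 4: Surplus = 131 - 120 = 11

11


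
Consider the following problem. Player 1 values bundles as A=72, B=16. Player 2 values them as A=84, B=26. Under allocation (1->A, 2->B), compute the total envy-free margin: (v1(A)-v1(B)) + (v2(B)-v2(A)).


Step 1: Player 1's margin = v1(A) - v1(B) = 72 - 16 = 56
Step 2: Player 2's margin = v2(B) - v2(A) = 26 - 84 = -58
Step 3: Total margin = 56 + -58 = -2

-2


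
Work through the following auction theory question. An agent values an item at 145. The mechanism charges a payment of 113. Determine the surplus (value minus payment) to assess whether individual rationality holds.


Step 1: Surplus = value - payment = 145 - 113 = 32
Step 2: IR is satisfied (surplus >= 0)

32


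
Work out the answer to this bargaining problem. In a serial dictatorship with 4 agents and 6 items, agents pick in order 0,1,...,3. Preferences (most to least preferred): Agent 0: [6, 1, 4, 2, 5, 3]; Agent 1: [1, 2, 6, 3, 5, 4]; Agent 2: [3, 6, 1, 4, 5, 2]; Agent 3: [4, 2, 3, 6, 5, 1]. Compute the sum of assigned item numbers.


Step 1: Agent 0 picks item 6
Step 2: Agent 1 picks item 1
Step 3: Agent 2 picks item 3
Step 4: Agent 3 picks item 4
Step 5: Sum = 6 + 1 + 3 + 4 = 14

14


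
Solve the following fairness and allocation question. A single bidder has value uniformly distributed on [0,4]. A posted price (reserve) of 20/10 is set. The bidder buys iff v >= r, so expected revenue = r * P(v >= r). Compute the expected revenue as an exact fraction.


Step 1: Posted price r = 2, value support [0,4]
Step 2: P(v >= r) = (4 - 2)/4 = 1/2
Step 3: Expected revenue = r * P(v >= r) = 2 * 1/2
Step 4: Revenue = 1

1


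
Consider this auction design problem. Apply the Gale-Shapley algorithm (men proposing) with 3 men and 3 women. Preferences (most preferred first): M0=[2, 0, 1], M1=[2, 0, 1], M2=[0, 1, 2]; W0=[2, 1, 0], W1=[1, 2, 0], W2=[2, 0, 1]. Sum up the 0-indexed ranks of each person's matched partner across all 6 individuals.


Step 1: Run Gale-Shapley (men propose, women hold best offer):
  M0 proposes to W2; she accepts
  M1 proposes to W2; rejected
  M1 proposes to W0; she accepts
  M2 proposes to W0; she switches from M1
  M1 proposes to W1; she accepts
Step 2: Final matching: W0-M2, W1-M1, W2-M0
Step 3: 0-indexed ranks (man's rank of his match, then woman's): 0 + 0 + 2 + 0 + 0 + 1
Step 4: Total rank sum = 3

3


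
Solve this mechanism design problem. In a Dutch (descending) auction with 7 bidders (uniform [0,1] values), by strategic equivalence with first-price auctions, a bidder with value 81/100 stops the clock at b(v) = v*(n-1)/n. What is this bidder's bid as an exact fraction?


Step 1: Dutch auctions are strategically equivalent to first-price auctions
Step 2: The equilibrium bid is b(v) = v*(n-1)/n
Step 3: b = 81/100 * 6/7
Step 4: b = 243/350

243/350


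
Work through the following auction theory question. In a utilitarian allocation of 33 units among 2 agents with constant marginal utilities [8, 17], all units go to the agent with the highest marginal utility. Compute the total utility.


Step 1: The marginal utilities are [8, 17]
Step 2: The highest marginal utility is 17
Step 3: All 33 units go to that agent
Step 4: Total utility = 17 * 33 = 561

561


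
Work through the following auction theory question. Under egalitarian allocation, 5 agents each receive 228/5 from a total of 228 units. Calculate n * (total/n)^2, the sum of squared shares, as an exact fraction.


Step 1: Each agent's share = 228/5
Step 2: Square of each share = (228/5)^2 = 51984/25
Step 3: Sum of squares = 5 * 51984/25 = 51984/5

51984/5


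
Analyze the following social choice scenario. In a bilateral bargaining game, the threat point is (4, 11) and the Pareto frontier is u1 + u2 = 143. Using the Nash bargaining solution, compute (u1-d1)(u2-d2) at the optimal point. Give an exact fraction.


Step 1: The Nash solution splits surplus symmetrically above the disagreement point
Step 2: u1 = (total + d1 - d2)/2 = (143 + 4 - 11)/2 = 68
Step 3: u2 = (total - d1 + d2)/2 = (143 - 4 + 11)/2 = 75
Step 4: Nash product = (68 - 4) * (75 - 11)
Step 5: = 64 * 64 = 4096

4096


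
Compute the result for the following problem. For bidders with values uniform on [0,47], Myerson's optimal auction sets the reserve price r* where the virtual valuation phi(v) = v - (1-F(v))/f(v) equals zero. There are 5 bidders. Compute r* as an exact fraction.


Step 1: For U[0,47], F(v) = v/47 and f(v) = 1/47
Step 2: phi(v) = v - (1 - v/47)/(1/47) = v - (47 - v) = 2v - 47
Step 3: Set phi(r*) = 0: 2r* - 47 = 0
Step 4: r* = 47/2 (the number of bidders n = 5 does not enter)

47/2


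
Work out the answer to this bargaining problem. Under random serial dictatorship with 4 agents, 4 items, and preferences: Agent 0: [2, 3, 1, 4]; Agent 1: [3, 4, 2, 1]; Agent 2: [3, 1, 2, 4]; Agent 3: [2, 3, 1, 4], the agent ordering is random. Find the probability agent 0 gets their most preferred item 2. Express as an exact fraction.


Step 1: Agent 0 wants item 2
Step 2: There are 24 possible orderings of agents
Step 3: In 12 orderings, agent 0 gets item 2
Step 4: Probability = 12/24 = 1/2

1/2


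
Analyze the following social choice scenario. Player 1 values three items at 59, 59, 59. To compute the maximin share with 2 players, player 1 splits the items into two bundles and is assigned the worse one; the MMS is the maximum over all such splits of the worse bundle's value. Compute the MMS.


Step 1: Item values = 59, 59, 59
Step 2: Enumerate all 2-bundle partitions and take the smaller bundle:
  Partition 1: {59} vs {59,59} -> bundles 59, 118; min = 59
  Partition 2: {59} vs {59,59} -> bundles 59, 118; min = 59
  Partition 3: {59} vs {59,59} -> bundles 59, 118; min = 59
Step 3: MMS = max(59, 59, 59) = 59

59


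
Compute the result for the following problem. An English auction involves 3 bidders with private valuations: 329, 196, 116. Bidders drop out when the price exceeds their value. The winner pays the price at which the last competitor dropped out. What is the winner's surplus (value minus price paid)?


Step 1: Identify the highest value: 329
Step 2: Identify the second-highest value: 196
Step 3: The final price = second-highest value = 196
Step 4: Surplus = 329 - 196 = 133

133


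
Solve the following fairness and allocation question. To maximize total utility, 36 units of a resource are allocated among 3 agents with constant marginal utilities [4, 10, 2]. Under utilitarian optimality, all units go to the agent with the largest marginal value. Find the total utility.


Step 1: The marginal utilities are [4, 10, 2]
Step 2: The highest marginal utility is 10
Step 3: All 36 units go to that agent
Step 4: Total utility = 10 * 36 = 360

360


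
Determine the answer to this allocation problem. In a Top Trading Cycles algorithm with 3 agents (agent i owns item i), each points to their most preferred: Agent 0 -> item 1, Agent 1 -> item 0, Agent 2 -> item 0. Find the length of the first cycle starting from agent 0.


Step 1: Trace the pointer graph from agent 0: 0 -> 1 -> 0
Step 2: A cycle is detected when we revisit agent 0
Step 3: The cycle is: 0 -> 1 -> 0
Step 4: Cycle length = 2

2


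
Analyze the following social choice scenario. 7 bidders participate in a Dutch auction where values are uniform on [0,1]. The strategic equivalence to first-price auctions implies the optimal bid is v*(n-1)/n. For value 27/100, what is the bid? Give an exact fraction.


Step 1: Dutch auctions are strategically equivalent to first-price auctions
Step 2: The equilibrium bid is b(v) = v*(n-1)/n
Step 3: b = 27/100 * 6/7
Step 4: b = 81/350

81/350


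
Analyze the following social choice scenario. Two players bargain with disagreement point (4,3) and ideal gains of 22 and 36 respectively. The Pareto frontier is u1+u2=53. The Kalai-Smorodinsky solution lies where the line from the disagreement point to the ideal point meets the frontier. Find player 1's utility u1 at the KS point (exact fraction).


Step 1: At the KS point, (u1-d1)/r1 = (u2-d2)/r2 = t and u1+u2 = 53
Step 2: u1 = d1 + r1*t and u2 = d2 + r2*t, so (d1 + r1*t) + (d2 + r2*t) = 53
Step 3: t = (53 - 4 - 3)/(22 + 36) = 46/58 = 23/29
Step 4: u1 = d1 + r1*t = 4 + 22 * 23/29 = 622/29
Step 5: (Check: u2 = d2 + r2*t = 915/29; u1+u2 = 622/29 + 915/29 = 53, on the frontier.)

622/29


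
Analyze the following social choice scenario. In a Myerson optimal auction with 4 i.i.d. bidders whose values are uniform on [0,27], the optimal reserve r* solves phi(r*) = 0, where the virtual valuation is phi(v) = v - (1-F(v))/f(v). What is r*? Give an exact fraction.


Step 1: For U[0,27], F(v) = v/27 and f(v) = 1/27
Step 2: phi(v) = v - (1 - v/27)/(1/27) = v - (27 - v) = 2v - 27
Step 3: Set phi(r*) = 0: 2r* - 27 = 0
Step 4: r* = 27/2 (the number of bidders n = 4 does not enter)

27/2


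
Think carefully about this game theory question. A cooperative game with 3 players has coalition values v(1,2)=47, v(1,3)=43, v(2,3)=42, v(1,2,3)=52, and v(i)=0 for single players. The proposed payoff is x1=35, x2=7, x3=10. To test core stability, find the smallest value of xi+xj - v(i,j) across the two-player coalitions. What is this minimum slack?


Step 1: Slack for coalition (1,2): x1+x2 - v12 = 42 - 47 = -5
Step 2: Slack for coalition (1,3): x1+x3 - v13 = 45 - 43 = 2
Step 3: Slack for coalition (2,3): x2+x3 - v23 = 17 - 42 = -25
Step 4: Minimum slack = min(-5, 2, -25) = -25, attained by (2,3); coalition (2,3) can block (slack < 0), so the allocation is not in the core

-25


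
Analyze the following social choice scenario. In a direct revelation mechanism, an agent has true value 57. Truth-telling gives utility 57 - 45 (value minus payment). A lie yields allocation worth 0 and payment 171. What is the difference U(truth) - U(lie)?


Step 1: U(truth) = value - payment = 57 - 45 = 12
Step 2: U(lie) = allocation - payment = 0 - 171 = -171
Step 3: IC gap = 12 - (-171) = 183

183


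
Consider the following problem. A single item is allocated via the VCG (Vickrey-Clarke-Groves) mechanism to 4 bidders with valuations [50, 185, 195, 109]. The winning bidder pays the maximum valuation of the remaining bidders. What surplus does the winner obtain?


Step 1: The winner is the agent with the highest value: agent 2 with value 195
Step 2: Values of other agents: [50, 185, 109]
Step 3: VCG payment = max of others' values = 185
Step 4: Surplus = 195 - 185 = 10

10


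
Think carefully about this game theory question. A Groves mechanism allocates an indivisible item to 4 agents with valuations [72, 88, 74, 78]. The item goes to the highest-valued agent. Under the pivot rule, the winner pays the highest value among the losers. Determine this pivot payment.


Step 1: The efficient winner is agent 1 with value 88
Step 2: Other agents' values: [72, 74, 78]
Step 3: Pivot payment = max(others) = 78
Step 4: The winner pays 78

78


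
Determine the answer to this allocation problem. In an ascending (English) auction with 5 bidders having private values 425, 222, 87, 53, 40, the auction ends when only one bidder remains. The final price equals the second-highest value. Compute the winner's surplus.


Step 1: Identify the highest value: 425
Step 2: Identify the second-highest value: 222
Step 3: The final price = second-highest value = 222
Step 4: Surplus = 425 - 222 = 203

203


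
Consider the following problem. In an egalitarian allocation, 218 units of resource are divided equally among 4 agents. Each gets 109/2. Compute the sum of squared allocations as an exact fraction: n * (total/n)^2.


Step 1: Each agent's share = 218/4 = 109/2
Step 2: Square of each share = (109/2)^2 = 11881/4
Step 3: Sum of squares = 4 * 11881/4 = 11881

11881


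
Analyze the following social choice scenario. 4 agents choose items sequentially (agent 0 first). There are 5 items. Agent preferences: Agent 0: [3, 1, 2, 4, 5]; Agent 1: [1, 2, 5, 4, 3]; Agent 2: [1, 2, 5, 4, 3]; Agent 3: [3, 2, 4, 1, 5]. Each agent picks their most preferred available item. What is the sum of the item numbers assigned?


Step 1: Agent 0 picks item 3
Step 2: Agent 1 picks item 1
Step 3: Agent 2 picks item 2
Step 4: Agent 3 picks item 4
Step 5: Sum = 3 + 1 + 2 + 4 = 10

10


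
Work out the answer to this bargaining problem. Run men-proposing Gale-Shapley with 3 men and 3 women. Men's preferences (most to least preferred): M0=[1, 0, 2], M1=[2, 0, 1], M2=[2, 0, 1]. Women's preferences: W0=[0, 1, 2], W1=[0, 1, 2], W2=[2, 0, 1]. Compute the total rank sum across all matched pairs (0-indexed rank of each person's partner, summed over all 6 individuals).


Step 1: Run Gale-Shapley (men propose, women hold best offer):
  M0 proposes to W1; she accepts
  M1 proposes to W2; she accepts
  M2 proposes to W2; she switches from M1
  M1 proposes to W0; she accepts
Step 2: Final matching: W0-M1, W1-M0, W2-M2
Step 3: 0-indexed ranks (man's rank of his match, then woman's): 1 + 1 + 0 + 0 + 0 + 0
Step 4: Total rank sum = 2

2


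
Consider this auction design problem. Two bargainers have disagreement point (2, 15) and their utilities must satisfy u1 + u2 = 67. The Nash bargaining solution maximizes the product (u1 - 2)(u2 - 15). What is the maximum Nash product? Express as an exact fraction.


Step 1: The Nash solution splits surplus symmetrically above the disagreement point
Step 2: u1 = (total + d1 - d2)/2 = (67 + 2 - 15)/2 = 27
Step 3: u2 = (total - d1 + d2)/2 = (67 - 2 + 15)/2 = 40
Step 4: Nash product = (27 - 2) * (40 - 15)
Step 5: = 25 * 25 = 625

625


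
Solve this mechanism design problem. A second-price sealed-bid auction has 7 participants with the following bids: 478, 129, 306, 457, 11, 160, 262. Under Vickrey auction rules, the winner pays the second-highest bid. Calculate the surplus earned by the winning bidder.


Step 1: Sort bids in descending order: 478, 457, 306, 262, 160, 129, 11
Step 2: The winning bid is the highest: 478
Step 3: The payment equals the second-highest bid: 457
Step 4: Surplus = winner's bid - payment = 478 - 457 = 21

21


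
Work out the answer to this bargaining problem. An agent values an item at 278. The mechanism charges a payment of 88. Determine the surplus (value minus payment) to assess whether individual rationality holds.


Step 1: Surplus = value - payment = 278 - 88 = 190
Step 2: IR is satisfied (surplus >= 0)

190


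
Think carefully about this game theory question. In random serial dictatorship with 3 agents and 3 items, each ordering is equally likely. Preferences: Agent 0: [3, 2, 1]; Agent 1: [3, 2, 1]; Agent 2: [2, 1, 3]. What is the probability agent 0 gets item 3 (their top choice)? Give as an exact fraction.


Step 1: Agent 0 wants item 3
Step 2: There are 6 possible orderings of agents
Step 3: In 3 orderings, agent 0 gets item 3
Step 4: Probability = 3/6 = 1/2

1/2


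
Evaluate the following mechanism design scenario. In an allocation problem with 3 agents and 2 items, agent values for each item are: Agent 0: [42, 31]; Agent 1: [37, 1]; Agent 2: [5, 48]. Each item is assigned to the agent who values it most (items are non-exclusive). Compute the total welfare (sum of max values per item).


Step 1: For each item, find the maximum value among all agents.
Step 2: Item 0 -> Agent 0 (value 42)
Step 3: Item 1 -> Agent 2 (value 48)
Step 4: Total welfare = 42 + 48 = 90

90


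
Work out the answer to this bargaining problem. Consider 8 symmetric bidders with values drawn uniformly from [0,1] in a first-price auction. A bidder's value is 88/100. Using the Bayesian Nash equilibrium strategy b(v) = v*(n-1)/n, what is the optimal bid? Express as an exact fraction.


Step 1: The symmetric BNE bidding function is b(v) = v * (n-1) / n
Step 2: Substitute v = 22/25 and n = 8
Step 3: b = 22/25 * 7/8
Step 4: b = 77/100

77/100


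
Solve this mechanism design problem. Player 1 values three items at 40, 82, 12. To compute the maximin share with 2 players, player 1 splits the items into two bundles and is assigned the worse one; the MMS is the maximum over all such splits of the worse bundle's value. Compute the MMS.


Step 1: Item values = 40, 82, 12
Step 2: Enumerate all 2-bundle partitions and take the smaller bundle:
  Partition 1: {40} vs {82,12} -> bundles 40, 94; min = 40
  Partition 2: {82} vs {40,12} -> bundles 82, 52; min = 52
  Partition 3: {12} vs {40,82} -> bundles 12, 122; min = 12
Step 3: MMS = max(40, 52, 12) = 52

52


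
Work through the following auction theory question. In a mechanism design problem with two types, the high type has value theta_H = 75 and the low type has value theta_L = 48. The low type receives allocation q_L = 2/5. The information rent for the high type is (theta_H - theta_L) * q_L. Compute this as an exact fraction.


Step 1: theta_H - theta_L = 75 - 48 = 27
Step 2: Information rent = (theta_H - theta_L) * q_L
Step 3: = 27 * 2/5
Step 4: = 54/5

54/5


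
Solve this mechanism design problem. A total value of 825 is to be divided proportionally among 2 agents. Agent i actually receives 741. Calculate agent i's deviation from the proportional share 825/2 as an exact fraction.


Step 1: Proportional share = 825/2
Step 2: Agent's actual allocation = 741
Step 3: Excess = 741 - 825/2 = 657/2

657/2


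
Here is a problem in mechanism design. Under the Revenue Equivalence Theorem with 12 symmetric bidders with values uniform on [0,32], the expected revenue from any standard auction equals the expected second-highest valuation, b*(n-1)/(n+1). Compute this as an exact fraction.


Step 1: By Revenue Equivalence, expected revenue = b*(n-1)/(n+1)
Step 2: Substituting n = 12, b = 32
Step 3: Revenue = 32*(12-1)/(12+1) = 32*11/13
Step 4: Revenue = 352/13

352/13


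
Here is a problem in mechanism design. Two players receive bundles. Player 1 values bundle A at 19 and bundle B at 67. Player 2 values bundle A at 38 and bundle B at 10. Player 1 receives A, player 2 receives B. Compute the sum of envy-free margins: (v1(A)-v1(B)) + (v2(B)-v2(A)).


Step 1: Player 1's margin = v1(A) - v1(B) = 19 - 67 = -48
Step 2: Player 2's margin = v2(B) - v2(A) = 10 - 38 = -28
Step 3: Total margin = -48 + -28 = -76

-76


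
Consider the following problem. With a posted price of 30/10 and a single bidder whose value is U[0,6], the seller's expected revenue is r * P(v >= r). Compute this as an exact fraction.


Step 1: Posted price r = 3, value support [0,6]
Step 2: P(v >= r) = (6 - 3)/6 = 1/2
Step 3: Expected revenue = r * P(v >= r) = 3 * 1/2
Step 4: Revenue = 3/2

3/2


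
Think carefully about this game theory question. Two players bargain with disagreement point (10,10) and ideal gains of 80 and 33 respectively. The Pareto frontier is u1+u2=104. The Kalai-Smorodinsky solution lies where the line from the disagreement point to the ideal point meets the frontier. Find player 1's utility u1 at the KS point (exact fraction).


Step 1: At the KS point, (u1-d1)/r1 = (u2-d2)/r2 = t and u1+u2 = 104
Step 2: u1 = d1 + r1*t and u2 = d2 + r2*t, so (d1 + r1*t) + (d2 + r2*t) = 104
Step 3: t = (104 - 10 - 10)/(80 + 33) = 84/113
Step 4: u1 = d1 + r1*t = 10 + 80 * 84/113 = 7850/113
Step 5: (Check: u2 = d2 + r2*t = 3902/113; u1+u2 = 7850/113 + 3902/113 = 104, on the frontier.)

7850/113


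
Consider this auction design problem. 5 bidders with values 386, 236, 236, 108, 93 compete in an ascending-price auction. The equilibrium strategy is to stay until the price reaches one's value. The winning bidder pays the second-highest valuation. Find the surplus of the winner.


Step 1: Identify the highest value: 386
Step 2: Identify the second-highest value: 236
Step 3: The final price = second-highest value = 236
Step 4: Surplus = 386 - 236 = 150

150


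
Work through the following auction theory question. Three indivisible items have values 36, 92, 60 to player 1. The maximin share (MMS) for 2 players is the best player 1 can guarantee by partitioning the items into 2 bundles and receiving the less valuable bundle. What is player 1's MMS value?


Step 1: Item values = 36, 92, 60
Step 2: Enumerate all 2-bundle partitions and take the smaller bundle:
  Partition 1: {36} vs {92,60} -> bundles 36, 152; min = 36
  Partition 2: {92} vs {36,60} -> bundles 92, 96; min = 92
  Partition 3: {60} vs {36,92} -> bundles 60, 128; min = 60
Step 3: MMS = max(36, 92, 60) = 92

92


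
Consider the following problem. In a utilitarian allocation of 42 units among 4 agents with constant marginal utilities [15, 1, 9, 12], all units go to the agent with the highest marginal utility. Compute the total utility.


Step 1: The marginal utilities are [15, 1, 9, 12]
Step 2: The highest marginal utility is 15
Step 3: All 42 units go to that agent
Step 4: Total utility = 15 * 42 = 630

630
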